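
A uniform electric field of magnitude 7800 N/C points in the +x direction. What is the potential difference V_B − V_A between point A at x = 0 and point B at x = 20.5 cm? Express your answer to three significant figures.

In a uniform field, potential decreases in the direction of E: V_B − V_A = −E·Δx.
V_B − V_A = −(7800 V/m)(0.205 m) = -1600 V.

-1600 V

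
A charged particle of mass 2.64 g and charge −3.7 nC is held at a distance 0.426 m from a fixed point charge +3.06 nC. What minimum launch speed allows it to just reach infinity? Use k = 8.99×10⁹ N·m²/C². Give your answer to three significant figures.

To just escape, total mechanical energy must reach zero at infinity: ½mv²_min + U = 0, so ½mv²_min = −U = |kQq|/r.
|U| = |kQq|/r = (8.99×10⁹ N·m²/C²)(3.06×10⁻⁹)(3.70×10⁻⁹)/(0.426) = 2.39×10⁻⁷ J.
v_min = √(2|U|/m) = √(2·2.39×10⁻⁷/2.64×10⁻³) = 0.0135 m/s.

0.0135 m/s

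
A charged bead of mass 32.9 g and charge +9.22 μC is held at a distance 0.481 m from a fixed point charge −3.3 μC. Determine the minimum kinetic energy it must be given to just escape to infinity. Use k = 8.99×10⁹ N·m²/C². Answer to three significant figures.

To just escape, total mechanical energy must reach zero at infinity: ½mv²_min + U = 0, so ½mv²_min = −U = |kQq|/r.
|U| = |kQq|/r = (8.99×10⁹ N·m²/C²)(3.30×10⁻⁶)(9.22×10⁻⁶)/(0.481) = 0.569 J.

0.569 J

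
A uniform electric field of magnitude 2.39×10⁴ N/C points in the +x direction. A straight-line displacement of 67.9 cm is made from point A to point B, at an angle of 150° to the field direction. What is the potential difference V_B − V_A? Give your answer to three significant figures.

1.41×10⁴ V

Only the component of displacement along E changes the potential: ΔV = −E·d·cosθ.
ΔV = −(2.39×10⁴ V/m)(0.679 m)cos150° = 1.41×10⁴ V.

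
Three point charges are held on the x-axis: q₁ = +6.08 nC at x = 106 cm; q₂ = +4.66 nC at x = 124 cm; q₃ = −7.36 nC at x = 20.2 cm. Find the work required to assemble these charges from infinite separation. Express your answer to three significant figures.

The work to assemble the configuration equals its total potential energy, U = Σ kqᵢqⱼ/rᵢⱼ over all pairs.
Pair separations: r₁₂ = 0.180 m, r₁₃ = 0.858 m, r₂₃ = 1.04 m.
U = (1.42×10⁻⁶) + (-4.69×10⁻⁷) + (-2.97×10⁻⁷) = 6.49×10⁻⁷ J.

6.49×10⁻⁷ J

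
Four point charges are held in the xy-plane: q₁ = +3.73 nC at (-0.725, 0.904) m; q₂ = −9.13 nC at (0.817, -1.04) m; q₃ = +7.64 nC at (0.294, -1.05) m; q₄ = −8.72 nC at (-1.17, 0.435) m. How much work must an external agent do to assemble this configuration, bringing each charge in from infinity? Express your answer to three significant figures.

The assembly work is the sum of pairwise potential energies, U = Σ_{i<j} kqᵢqⱼ/rᵢⱼ.
Pair separations: r₁₂ = 2.48 m, r₁₃ = 2.20 m, r₁₄ = 0.647 m, r₂₃ = 0.523 m, r₂₄ = 2.47 m, r₃₄ = 2.09 m.
Summing all 6 pair terms gives U = -1.66×10⁻⁶ J.

-1.66×10⁻⁶ J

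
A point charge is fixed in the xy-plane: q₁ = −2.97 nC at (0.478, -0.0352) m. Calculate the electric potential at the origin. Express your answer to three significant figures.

-55.7 V

Electric potential is a scalar, so the contributions from each charge add algebraically: V = Σ kqᵢ/rᵢ.
Distances from the field point to each charge: r₁ = 0.479 m.
V = k[(-2.97×10⁻⁹)/(0.479)] = -55.7 V.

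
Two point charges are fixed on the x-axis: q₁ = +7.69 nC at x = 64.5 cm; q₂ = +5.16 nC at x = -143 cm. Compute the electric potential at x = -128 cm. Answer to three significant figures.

Electric potential is a scalar, so the contributions from each charge add algebraically: V = Σ kqᵢ/rᵢ.
Distances from the field point to each charge: r₁ = 1.93 m, r₂ = 0.150 m.
V = k[(7.69×10⁻⁹)/(1.93) + (5.16×10⁻⁹)/(0.150)] = 345 V.

345 V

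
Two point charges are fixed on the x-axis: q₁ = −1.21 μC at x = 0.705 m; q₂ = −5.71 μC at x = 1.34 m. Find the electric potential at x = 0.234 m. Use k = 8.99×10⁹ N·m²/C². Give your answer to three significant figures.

The total potential is the scalar sum of each charge's contribution, V = Σ kqᵢ/rᵢ.
Distances from the field point to each charge: r₁ = 0.471 m, r₂ = 1.11 m.
V = k[(-1.21×10⁻⁶)/(0.471) + (-5.71×10⁻⁶)/(1.11)] = -6.95×10⁴ V.

-6.95×10⁴ V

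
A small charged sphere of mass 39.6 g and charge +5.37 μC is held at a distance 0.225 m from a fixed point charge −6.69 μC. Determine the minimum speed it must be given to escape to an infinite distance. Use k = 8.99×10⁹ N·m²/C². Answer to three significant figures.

8.51 m/s

To just escape, total mechanical energy must reach zero at infinity: ½mv²_min + U = 0, so ½mv²_min = −U = |kQq|/r.
|U| = |kQq|/r = (8.99×10⁹ N·m²/C²)(6.69×10⁻⁶)(5.37×10⁻⁶)/(0.225) = 1.44 J.
v_min = √(2|U|/m) = √(2·1.44/0.0396) = 8.51 m/s.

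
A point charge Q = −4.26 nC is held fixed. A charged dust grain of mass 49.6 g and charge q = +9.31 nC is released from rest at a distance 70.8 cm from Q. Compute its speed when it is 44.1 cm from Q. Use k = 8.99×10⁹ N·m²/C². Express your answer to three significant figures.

Only the electrostatic force acts, so mechanical energy is conserved: ½mv² = U₁ − U₂ = kQq(1/r₁ − 1/r₂).
U₁ − U₂ = (8.99×10⁹ N·m²/C²)(-4.26×10⁻⁹ C)(9.31×10⁻⁹ C)(1/0.708 − 1/0.441) = 3.05×10⁻⁷ J.
v = √(2·3.05×10⁻⁷/0.0496) = 3.51×10⁻³ m/s.

3.51×10⁻³ m/s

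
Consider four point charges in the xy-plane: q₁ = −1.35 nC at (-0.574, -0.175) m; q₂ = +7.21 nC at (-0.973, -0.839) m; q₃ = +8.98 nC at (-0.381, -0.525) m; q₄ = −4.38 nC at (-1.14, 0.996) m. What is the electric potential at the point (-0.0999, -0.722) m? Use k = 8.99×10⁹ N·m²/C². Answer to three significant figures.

272 V

Electric potential is a scalar, so the contributions from each charge add algebraically: V = Σ kqᵢ/rᵢ.
Distances from the field point to each charge: r₁ = 0.724 m, r₂ = 0.881 m, r₃ = 0.343 m, r₄ = 2.01 m.
V = k[(-1.35×10⁻⁹)/(0.724) + (7.21×10⁻⁹)/(0.881) + (8.98×10⁻⁹)/(0.343) + (-4.38×10⁻⁹)/(2.01)] = 272 V.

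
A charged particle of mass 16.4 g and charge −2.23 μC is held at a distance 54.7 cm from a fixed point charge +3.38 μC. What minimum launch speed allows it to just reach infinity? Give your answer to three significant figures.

3.89 m/s

To just escape, total mechanical energy must reach zero at infinity: ½mv²_min + U = 0, so ½mv²_min = −U = |kQq|/r.
|U| = |kQq|/r = (8.99×10⁹ N·m²/C²)(3.38×10⁻⁶)(2.23×10⁻⁶)/(0.547) = 0.124 J.
v_min = √(2|U|/m) = √(2·0.124/0.0164) = 3.89 m/s.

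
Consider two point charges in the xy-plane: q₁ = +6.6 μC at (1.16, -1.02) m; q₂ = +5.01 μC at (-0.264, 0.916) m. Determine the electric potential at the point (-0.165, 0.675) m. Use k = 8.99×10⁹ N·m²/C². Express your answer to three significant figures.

2.00×10⁵ V

Electric potential is a scalar, so the contributions from each charge add algebraically: V = Σ kqᵢ/rᵢ.
Distances from the field point to each charge: r₁ = 2.15 m, r₂ = 0.261 m.
V = k[(6.60×10⁻⁶)/(2.15) + (5.01×10⁻⁶)/(0.261)] = 2.00×10⁵ V.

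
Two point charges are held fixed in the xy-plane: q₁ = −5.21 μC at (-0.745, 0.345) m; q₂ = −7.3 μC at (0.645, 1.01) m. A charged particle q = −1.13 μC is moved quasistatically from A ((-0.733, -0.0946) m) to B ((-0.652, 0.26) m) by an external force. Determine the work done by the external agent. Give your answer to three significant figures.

For quasistatic motion the external work equals the change in potential energy: W_ext = qΔV = q(V_B − V_A).
At A: distances to the source charges are 0.440 m, 1.77 m; V_A = Σ kqᵢ/rᵢ = -1.44×10⁵ V.
At B: distances to the source charges are 0.126 m, 1.50 m; V_B = Σ kqᵢ/rᵢ = -4.16×10⁵ V.
ΔV = V_B − V_A = -2.72×10⁵ V.
W_ext = qΔV = (-1.13×10⁻⁶ C)(-2.72×10⁵ V) = 0.307 J.

0.307 J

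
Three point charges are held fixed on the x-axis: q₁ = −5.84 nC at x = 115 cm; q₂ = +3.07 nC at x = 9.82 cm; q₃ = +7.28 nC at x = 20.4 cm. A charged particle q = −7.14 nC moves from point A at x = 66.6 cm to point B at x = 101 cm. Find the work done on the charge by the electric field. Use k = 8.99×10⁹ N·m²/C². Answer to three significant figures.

The work done by the electric force is W_field = −ΔU = −q(V_B − V_A) = q(V_A − V_B).
At A: distances to the source charges are 0.484 m, 0.568 m, 0.462 m; V_A = Σ kqᵢ/rᵢ = 81.8 V.
At B: distances to the source charges are 0.140 m, 0.912 m, 0.806 m; V_B = Σ kqᵢ/rᵢ = -264 V.
ΔV = V_B − V_A = -345 V.
W_field = −qΔV = −(-7.14×10⁻⁹ C)(-345 V) = -2.47×10⁻⁶ J.

-2.47×10⁻⁶ J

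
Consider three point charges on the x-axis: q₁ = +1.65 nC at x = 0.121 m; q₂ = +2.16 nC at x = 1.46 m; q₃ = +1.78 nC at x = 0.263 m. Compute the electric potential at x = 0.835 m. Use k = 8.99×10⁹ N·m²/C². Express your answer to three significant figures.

79.8 V

The total potential is the scalar sum of each charge's contribution, V = Σ kqᵢ/rᵢ.
Distances from the field point to each charge: r₁ = 0.714 m, r₂ = 0.625 m, r₃ = 0.572 m.
V = k[(1.65×10⁻⁹)/(0.714) + (2.16×10⁻⁹)/(0.625) + (1.78×10⁻⁹)/(0.572)] = 79.8 V.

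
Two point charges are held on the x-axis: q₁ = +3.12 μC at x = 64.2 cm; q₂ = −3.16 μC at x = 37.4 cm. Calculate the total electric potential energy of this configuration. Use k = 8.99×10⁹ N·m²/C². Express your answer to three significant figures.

The work to assemble the configuration equals its total potential energy, U = Σ kqᵢqⱼ/rᵢⱼ over all pairs.
Pair separations: r₁₂ = 0.268 m.
U = (-0.331) = -0.331 J.

-0.331 J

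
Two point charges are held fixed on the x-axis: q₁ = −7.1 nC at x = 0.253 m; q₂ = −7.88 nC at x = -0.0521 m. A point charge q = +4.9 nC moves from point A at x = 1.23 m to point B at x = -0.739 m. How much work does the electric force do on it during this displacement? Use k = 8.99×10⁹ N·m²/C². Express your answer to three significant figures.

The work done by the electric force is W_field = −ΔU = −q(V_B − V_A) = q(V_A − V_B).
At A: distances to the source charges are 0.977 m, 1.28 m; V_A = Σ kqᵢ/rᵢ = -121 V.
At B: distances to the source charges are 0.992 m, 0.687 m; V_B = Σ kqᵢ/rᵢ = -167 V.
ΔV = V_B − V_A = -46.9 V.
W_field = −qΔV = −(4.90×10⁻⁹ C)(-46.9 V) = 2.30×10⁻⁷ J.

2.30×10⁻⁷ J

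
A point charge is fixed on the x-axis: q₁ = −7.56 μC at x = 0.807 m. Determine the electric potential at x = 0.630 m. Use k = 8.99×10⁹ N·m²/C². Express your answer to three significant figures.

-3.84×10⁵ V

Electric potential is a scalar, so the contributions from each charge add algebraically: V = Σ kqᵢ/rᵢ.
V = k[(-7.56×10⁻⁶)/(0.177)] = -3.84×10⁵ V.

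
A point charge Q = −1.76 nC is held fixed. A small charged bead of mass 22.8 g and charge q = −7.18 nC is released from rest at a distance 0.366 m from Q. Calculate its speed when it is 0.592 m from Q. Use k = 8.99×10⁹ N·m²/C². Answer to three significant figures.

3.22×10⁻³ m/s

Only the electrostatic force acts, so mechanical energy is conserved: ½mv² = U₁ − U₂ = kQq(1/r₁ − 1/r₂).
U₁ − U₂ = (8.99×10⁹ N·m²/C²)(-1.76×10⁻⁹ C)(-7.18×10⁻⁹ C)(1/0.366 − 1/0.592) = 1.18×10⁻⁷ J.
v = √(2·1.18×10⁻⁷/0.0228) = 3.22×10⁻³ m/s.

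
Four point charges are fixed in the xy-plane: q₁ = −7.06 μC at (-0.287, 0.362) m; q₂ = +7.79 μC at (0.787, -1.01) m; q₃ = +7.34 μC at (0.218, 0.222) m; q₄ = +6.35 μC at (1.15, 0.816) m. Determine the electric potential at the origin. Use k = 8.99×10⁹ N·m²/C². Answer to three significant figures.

1.70×10⁵ V

The total potential is the scalar sum of each charge's contribution, V = Σ kqᵢ/rᵢ.
Distances from the field point to each charge: r₁ = 0.462 m, r₂ = 1.28 m, r₃ = 0.311 m, r₄ = 1.41 m.
V = k[(-7.06×10⁻⁶)/(0.462) + (7.79×10⁻⁶)/(1.28) + (7.34×10⁻⁶)/(0.311) + (6.35×10⁻⁶)/(1.41)] = 1.70×10⁵ V.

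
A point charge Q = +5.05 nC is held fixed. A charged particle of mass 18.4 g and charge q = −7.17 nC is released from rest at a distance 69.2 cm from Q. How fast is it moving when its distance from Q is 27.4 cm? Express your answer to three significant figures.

Only the electrostatic force acts, so mechanical energy is conserved: ½mv² = U₁ − U₂ = kQq(1/r₁ − 1/r₂).
U₁ − U₂ = (8.99×10⁹ N·m²/C²)(5.05×10⁻⁹ C)(-7.17×10⁻⁹ C)(1/0.692 − 1/0.274) = 7.18×10⁻⁷ J.
v = √(2·7.18×10⁻⁷/0.0184) = 8.83×10⁻³ m/s.

8.83×10⁻³ m/s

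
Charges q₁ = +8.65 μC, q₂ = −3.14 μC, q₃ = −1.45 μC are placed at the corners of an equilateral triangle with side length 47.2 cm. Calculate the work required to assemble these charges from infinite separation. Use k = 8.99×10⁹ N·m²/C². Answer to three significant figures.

The work to assemble the configuration equals its total potential energy, U = Σ kqᵢqⱼ/rᵢⱼ over all pairs.
All three pair separations equal the side length, 0.472 m.
U = (-0.517) + (-0.239) + (0.0867) = -0.669 J.

-0.669 J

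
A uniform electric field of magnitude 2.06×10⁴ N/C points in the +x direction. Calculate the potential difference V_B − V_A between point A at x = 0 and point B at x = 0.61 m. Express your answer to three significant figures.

-1.26×10⁴ V

In a uniform field, potential decreases in the direction of E: V_B − V_A = −E·Δx.
V_B − V_A = −(2.06×10⁴ V/m)(0.610 m) = -1.26×10⁴ V.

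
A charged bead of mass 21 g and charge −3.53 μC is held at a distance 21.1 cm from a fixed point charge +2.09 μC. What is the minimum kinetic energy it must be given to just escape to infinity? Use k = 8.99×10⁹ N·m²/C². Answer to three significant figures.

To just escape, total mechanical energy must reach zero at infinity: ½mv²_min + U = 0, so ½mv²_min = −U = |kQq|/r.
|U| = |kQq|/r = (8.99×10⁹ N·m²/C²)(2.09×10⁻⁶)(3.53×10⁻⁶)/(0.211) = 0.314 J.

0.314 J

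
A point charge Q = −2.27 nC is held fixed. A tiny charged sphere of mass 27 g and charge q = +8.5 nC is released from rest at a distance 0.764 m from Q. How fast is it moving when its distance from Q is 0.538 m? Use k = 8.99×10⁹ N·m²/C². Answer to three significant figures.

Only the electrostatic force acts, so mechanical energy is conserved: ½mv² = U₁ − U₂ = kQq(1/r₁ − 1/r₂).
U₁ − U₂ = (8.99×10⁹ N·m²/C²)(-2.27×10⁻⁹ C)(8.50×10⁻⁹ C)(1/0.764 − 1/0.538) = 9.54×10⁻⁸ J.
v = √(2·9.54×10⁻⁸/0.0270) = 2.66×10⁻³ m/s.

2.66×10⁻³ m/s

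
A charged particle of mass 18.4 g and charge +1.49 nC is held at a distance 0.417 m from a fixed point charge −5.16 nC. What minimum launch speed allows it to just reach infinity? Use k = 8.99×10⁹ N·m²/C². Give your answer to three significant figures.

To just escape, total mechanical energy must reach zero at infinity: ½mv²_min + U = 0, so ½mv²_min = −U = |kQq|/r.
|U| = |kQq|/r = (8.99×10⁹ N·m²/C²)(5.16×10⁻⁹)(1.49×10⁻⁹)/(0.417) = 1.66×10⁻⁷ J.
v_min = √(2|U|/m) = √(2·1.66×10⁻⁷/0.0184) = 4.24×10⁻³ m/s.

4.24×10⁻³ m/s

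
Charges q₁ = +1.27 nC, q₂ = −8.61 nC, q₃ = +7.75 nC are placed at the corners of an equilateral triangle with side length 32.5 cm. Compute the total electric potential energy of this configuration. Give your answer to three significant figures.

-1.88×10⁻⁶ J

The work to assemble the configuration equals its total potential energy, U = Σ kqᵢqⱼ/rᵢⱼ over all pairs.
All three pair separations equal the side length, 0.325 m.
U = (-3.02×10⁻⁷) + (2.72×10⁻⁷) + (-1.85×10⁻⁶) = -1.88×10⁻⁶ J.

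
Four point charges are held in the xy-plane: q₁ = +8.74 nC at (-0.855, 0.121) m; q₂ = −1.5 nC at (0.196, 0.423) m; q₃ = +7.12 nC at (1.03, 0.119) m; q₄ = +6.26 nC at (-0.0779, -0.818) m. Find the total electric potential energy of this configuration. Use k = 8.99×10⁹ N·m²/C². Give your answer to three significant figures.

The assembly work is the sum of pairwise potential energies, U = Σ_{i<j} kqᵢqⱼ/rᵢⱼ.
Pair separations: r₁₂ = 1.09 m, r₁₃ = 1.89 m, r₁₄ = 1.22 m, r₂₃ = 0.888 m, r₂₄ = 1.27 m, r₃₄ = 1.45 m.
Summing all 6 pair terms gives U = 6.94×10⁻⁷ J.

6.94×10⁻⁷ J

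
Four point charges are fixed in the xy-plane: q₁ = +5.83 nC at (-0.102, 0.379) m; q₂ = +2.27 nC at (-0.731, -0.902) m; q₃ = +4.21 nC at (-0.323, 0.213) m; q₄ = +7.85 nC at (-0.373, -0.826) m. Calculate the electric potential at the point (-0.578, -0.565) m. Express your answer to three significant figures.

Electric potential is a scalar, so the contributions from each charge add algebraically: V = Σ kqᵢ/rᵢ.
Distances from the field point to each charge: r₁ = 1.06 m, r₂ = 0.370 m, r₃ = 0.819 m, r₄ = 0.332 m.
V = k[(5.83×10⁻⁹)/(1.06) + (2.27×10⁻⁹)/(0.370) + (4.21×10⁻⁹)/(0.819) + (7.85×10⁻⁹)/(0.332)] = 364 V.

364 V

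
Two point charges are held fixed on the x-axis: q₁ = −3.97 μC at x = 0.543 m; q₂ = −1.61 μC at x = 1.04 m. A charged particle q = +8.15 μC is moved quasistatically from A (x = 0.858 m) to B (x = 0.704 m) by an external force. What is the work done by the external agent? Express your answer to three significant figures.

-0.586 J

For quasistatic motion the external work equals the change in potential energy: W_ext = qΔV = q(V_B − V_A).
At A: distances to the source charges are 0.315 m, 0.182 m; V_A = Σ kqᵢ/rᵢ = -1.93×10⁵ V.
At B: distances to the source charges are 0.161 m, 0.336 m; V_B = Σ kqᵢ/rᵢ = -2.65×10⁵ V.
ΔV = V_B − V_A = -7.19×10⁴ V.
W_ext = qΔV = (8.15×10⁻⁶ C)(-7.19×10⁴ V) = -0.586 J.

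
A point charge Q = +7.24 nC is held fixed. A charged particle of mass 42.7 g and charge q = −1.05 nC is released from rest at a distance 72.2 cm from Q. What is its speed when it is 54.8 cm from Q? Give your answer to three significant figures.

1.19×10⁻³ m/s

Only the electrostatic force acts, so mechanical energy is conserved: ½mv² = U₁ − U₂ = kQq(1/r₁ − 1/r₂).
U₁ − U₂ = (8.99×10⁹ N·m²/C²)(7.24×10⁻⁹ C)(-1.05×10⁻⁹ C)(1/0.722 − 1/0.548) = 3.01×10⁻⁸ J.
v = √(2·3.01×10⁻⁸/0.0427) = 1.19×10⁻³ m/s.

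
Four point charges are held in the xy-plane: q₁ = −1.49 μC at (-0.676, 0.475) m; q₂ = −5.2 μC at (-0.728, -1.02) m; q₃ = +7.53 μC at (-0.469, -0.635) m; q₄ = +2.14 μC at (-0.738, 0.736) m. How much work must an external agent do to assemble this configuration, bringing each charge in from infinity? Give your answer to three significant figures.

The assembly work is the sum of pairwise potential energies, U = Σ_{i<j} kqᵢqⱼ/rᵢⱼ.
Pair separations: r₁₂ = 1.50 m, r₁₃ = 1.13 m, r₁₄ = 0.268 m, r₂₃ = 0.464 m, r₂₄ = 1.76 m, r₃₄ = 1.40 m.
Summing all 6 pair terms gives U = -0.862 J.

-0.862 J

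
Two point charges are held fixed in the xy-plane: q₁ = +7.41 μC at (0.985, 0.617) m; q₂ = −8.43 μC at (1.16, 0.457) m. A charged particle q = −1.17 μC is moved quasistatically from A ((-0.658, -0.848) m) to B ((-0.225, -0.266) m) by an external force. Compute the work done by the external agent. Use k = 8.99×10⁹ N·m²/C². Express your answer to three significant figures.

5.06×10⁻⁴ J

For quasistatic motion the external work equals the change in potential energy: W_ext = qΔV = q(V_B − V_A).
At A: distances to the source charges are 2.20 m, 2.24 m; V_A = Σ kqᵢ/rᵢ = -3600 V.
At B: distances to the source charges are 1.50 m, 1.56 m; V_B = Σ kqᵢ/rᵢ = -4040 V.
ΔV = V_B − V_A = -433 V.
W_ext = qΔV = (-1.17×10⁻⁶ C)(-433 V) = 5.06×10⁻⁴ J.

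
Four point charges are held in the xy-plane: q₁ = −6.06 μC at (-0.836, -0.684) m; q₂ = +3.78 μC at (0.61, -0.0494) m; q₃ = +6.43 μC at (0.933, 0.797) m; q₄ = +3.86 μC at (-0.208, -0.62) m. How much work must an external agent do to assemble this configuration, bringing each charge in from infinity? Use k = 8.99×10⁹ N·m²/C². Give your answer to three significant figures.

The work to assemble the configuration equals its total potential energy, U = Σ kqᵢqⱼ/rᵢⱼ over all pairs.
Pair separations: r₁₂ = 1.58 m, r₁₃ = 2.31 m, r₁₄ = 0.631 m, r₂₃ = 0.906 m, r₂₄ = 0.997 m, r₃₄ = 1.82 m.
Summing all 6 pair terms gives U = -0.120 J.

-0.120 J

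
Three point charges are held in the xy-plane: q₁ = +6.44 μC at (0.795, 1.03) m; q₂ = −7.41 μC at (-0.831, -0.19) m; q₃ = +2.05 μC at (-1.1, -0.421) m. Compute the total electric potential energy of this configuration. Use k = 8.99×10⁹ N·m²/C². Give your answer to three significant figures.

The assembly work is the sum of pairwise potential energies, U = Σ_{i<j} kqᵢqⱼ/rᵢⱼ.
Pair separations: r₁₂ = 2.03 m, r₁₃ = 2.39 m, r₂₃ = 0.355 m.
U = (-0.211) + (0.0497) + (-0.385) = -0.546 J.

-0.546 J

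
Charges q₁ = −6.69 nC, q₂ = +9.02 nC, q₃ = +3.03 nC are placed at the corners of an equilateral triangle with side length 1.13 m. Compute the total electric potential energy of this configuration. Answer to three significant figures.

The assembly work is the sum of pairwise potential energies, U = Σ_{i<j} kqᵢqⱼ/rᵢⱼ.
All three pair separations equal the side length, 1.13 m.
U = (-4.80×10⁻⁷) + (-1.61×10⁻⁷) + (2.17×10⁻⁷) = -4.24×10⁻⁷ J.

-4.24×10⁻⁷ J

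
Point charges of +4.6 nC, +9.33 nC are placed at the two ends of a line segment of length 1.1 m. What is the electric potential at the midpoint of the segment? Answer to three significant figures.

Electric potential is a scalar, so the contributions from each charge add algebraically: V = Σ kqᵢ/rᵢ.
Each charge is 0.550 m from the midpoint.
V = k[(4.60×10⁻⁹)/(0.550) + (9.33×10⁻⁹)/(0.550)] = 228 V.

228 V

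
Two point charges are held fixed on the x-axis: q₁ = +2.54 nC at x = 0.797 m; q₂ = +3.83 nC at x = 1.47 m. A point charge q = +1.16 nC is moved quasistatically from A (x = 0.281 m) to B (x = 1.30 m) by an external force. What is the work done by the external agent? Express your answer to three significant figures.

2.03×10⁻⁷ J

For quasistatic motion the external work equals the change in potential energy: W_ext = qΔV = q(V_B − V_A).
At A: distances to the source charges are 0.516 m, 1.19 m; V_A = Σ kqᵢ/rᵢ = 73.2 V.
At B: distances to the source charges are 0.503 m, 0.170 m; V_B = Σ kqᵢ/rᵢ = 248 V.
ΔV = V_B − V_A = 175 V.
W_ext = qΔV = (1.16×10⁻⁹ C)(175 V) = 2.03×10⁻⁷ J.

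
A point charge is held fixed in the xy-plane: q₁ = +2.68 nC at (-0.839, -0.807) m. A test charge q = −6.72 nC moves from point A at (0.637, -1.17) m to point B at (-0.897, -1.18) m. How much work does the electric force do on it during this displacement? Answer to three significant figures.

3.22×10⁻⁷ J

The work done by the electric force is W_field = −ΔU = −q(V_B − V_A) = q(V_A − V_B).
At A: distance to the source charge is 1.52 m; V_A = kq₁/r = 15.9 V.
At B: distance to the source charge is 0.377 m; V_B = kq₁/r = 63.8 V.
ΔV = V_B − V_A = 48.0 V.
W_field = −qΔV = −(-6.72×10⁻⁹ C)(48.0 V) = 3.22×10⁻⁷ J.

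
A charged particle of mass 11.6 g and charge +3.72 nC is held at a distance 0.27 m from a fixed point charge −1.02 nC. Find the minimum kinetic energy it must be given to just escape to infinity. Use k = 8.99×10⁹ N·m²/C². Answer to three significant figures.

To just escape, total mechanical energy must reach zero at infinity: ½mv²_min + U = 0, so ½mv²_min = −U = |kQq|/r.
|U| = |kQq|/r = (8.99×10⁹ N·m²/C²)(1.02×10⁻⁹)(3.72×10⁻⁹)/(0.270) = 1.26×10⁻⁷ J.

1.26×10⁻⁷ J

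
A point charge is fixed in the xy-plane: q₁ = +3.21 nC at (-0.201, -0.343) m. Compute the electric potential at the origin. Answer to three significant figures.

The total potential is the scalar sum of each charge's contribution, V = Σ kqᵢ/rᵢ.
Distances from the field point to each charge: r₁ = 0.398 m.
V = k[(3.21×10⁻⁹)/(0.398)] = 72.6 V.

72.6 V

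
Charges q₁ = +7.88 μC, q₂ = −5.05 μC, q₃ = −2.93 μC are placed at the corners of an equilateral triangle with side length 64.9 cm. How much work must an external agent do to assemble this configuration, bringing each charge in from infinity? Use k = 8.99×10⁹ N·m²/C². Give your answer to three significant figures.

The assembly work is the sum of pairwise potential energies, U = Σ_{i<j} kqᵢqⱼ/rᵢⱼ.
All three pair separations equal the side length, 0.649 m.
U = (-0.551) + (-0.320) + (0.205) = -0.666 J.

-0.666 J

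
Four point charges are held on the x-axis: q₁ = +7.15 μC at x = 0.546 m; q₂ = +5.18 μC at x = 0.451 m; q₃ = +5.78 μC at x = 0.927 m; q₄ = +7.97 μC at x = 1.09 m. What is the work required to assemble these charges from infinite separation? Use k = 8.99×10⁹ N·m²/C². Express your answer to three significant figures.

9.11 J

The work to assemble the configuration equals its total potential energy, U = Σ kqᵢqⱼ/rᵢⱼ over all pairs.
Pair separations: r₁₂ = 0.0950 m, r₁₃ = 0.381 m, r₁₄ = 0.544 m, r₂₃ = 0.476 m, r₂₄ = 0.639 m, r₃₄ = 0.163 m.
Summing all 6 pair terms gives U = 9.11 J.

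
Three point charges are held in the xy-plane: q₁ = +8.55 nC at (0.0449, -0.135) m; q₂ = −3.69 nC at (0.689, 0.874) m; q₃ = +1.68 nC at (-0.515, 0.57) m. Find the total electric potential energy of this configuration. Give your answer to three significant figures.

The work to assemble the configuration equals its total potential energy, U = Σ kqᵢqⱼ/rᵢⱼ over all pairs.
Pair separations: r₁₂ = 1.20 m, r₁₃ = 0.900 m, r₂₃ = 1.24 m.
U = (-2.37×10⁻⁷) + (1.43×10⁻⁷) + (-4.49×10⁻⁸) = -1.38×10⁻⁷ J.

-1.38×10⁻⁷ J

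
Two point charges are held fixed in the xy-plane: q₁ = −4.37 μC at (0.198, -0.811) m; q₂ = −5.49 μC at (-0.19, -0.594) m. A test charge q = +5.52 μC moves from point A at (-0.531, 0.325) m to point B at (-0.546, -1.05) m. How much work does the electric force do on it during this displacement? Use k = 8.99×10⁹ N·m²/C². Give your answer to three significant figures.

0.310 J

The work done by the electric force is W_field = −ΔU = −q(V_B − V_A) = q(V_A − V_B).
At A: distances to the source charges are 1.35 m, 0.980 m; V_A = Σ kqᵢ/rᵢ = -7.95×10⁴ V.
At B: distances to the source charges are 0.781 m, 0.579 m; V_B = Σ kqᵢ/rᵢ = -1.36×10⁵ V.
ΔV = V_B − V_A = -5.61×10⁴ V.
W_field = −qΔV = −(5.52×10⁻⁶ C)(-5.61×10⁴ V) = 0.310 J.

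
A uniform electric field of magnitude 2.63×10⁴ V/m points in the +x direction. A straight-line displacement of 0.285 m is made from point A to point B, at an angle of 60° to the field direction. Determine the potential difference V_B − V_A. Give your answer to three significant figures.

Only the component of displacement along E changes the potential: ΔV = −E·d·cosθ.
ΔV = −(2.63×10⁴ V/m)(0.285 m)cos60° = -3750 V.

-3750 V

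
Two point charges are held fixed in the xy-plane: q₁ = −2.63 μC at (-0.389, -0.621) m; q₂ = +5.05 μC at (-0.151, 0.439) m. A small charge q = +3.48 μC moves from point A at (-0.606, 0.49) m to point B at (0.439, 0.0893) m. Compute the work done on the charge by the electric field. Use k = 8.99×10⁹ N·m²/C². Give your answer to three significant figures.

0.117 J

The work done by the electric force is W_field = −ΔU = −q(V_B − V_A) = q(V_A − V_B).
At A: distances to the source charges are 1.13 m, 0.458 m; V_A = Σ kqᵢ/rᵢ = 7.83×10⁴ V.
At B: distances to the source charges are 1.09 m, 0.686 m; V_B = Σ kqᵢ/rᵢ = 4.45×10⁴ V.
ΔV = V_B − V_A = -3.38×10⁴ V.
W_field = −qΔV = −(3.48×10⁻⁶ C)(-3.38×10⁴ V) = 0.117 J.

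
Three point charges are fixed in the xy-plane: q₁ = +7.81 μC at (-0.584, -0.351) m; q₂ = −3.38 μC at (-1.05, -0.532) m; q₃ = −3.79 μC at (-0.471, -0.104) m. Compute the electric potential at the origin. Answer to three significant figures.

Electric potential is a scalar, so the contributions from each charge add algebraically: V = Σ kqᵢ/rᵢ.
Distances from the field point to each charge: r₁ = 0.681 m, r₂ = 1.18 m, r₃ = 0.482 m.
V = k[(7.81×10⁻⁶)/(0.681) + (-3.38×10⁻⁶)/(1.18) + (-3.79×10⁻⁶)/(0.482)] = 6590 V.

6590 V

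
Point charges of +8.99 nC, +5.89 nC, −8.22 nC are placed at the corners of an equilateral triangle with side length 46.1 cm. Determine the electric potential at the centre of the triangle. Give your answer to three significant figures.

The total potential is the scalar sum of each charge's contribution, V = Σ kqᵢ/rᵢ.
The distance from each vertex to the centroid is a/√3 = 0.266 m.
V = k[(8.99×10⁻⁹)/(0.266) + (5.89×10⁻⁹)/(0.266) + (-8.22×10⁻⁹)/(0.266)] = 225 V.

225 V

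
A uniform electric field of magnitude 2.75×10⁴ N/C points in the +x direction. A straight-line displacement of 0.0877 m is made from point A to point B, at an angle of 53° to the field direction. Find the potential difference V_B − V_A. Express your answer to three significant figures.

-1450 V

Only the component of displacement along E changes the potential: ΔV = −E·d·cosθ.
ΔV = −(2.75×10⁴ V/m)(0.0877 m)cos53° = -1450 V.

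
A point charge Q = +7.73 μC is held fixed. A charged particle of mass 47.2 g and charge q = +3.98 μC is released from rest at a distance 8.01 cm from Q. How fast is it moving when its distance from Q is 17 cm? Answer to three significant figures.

8.80 m/s

Only the electrostatic force acts, so mechanical energy is conserved: ½mv² = U₁ − U₂ = kQq(1/r₁ − 1/r₂).
U₁ − U₂ = (8.99×10⁹ N·m²/C²)(7.73×10⁻⁶ C)(3.98×10⁻⁶ C)(1/0.0801 − 1/0.170) = 1.83 J.
v = √(2·1.83/0.0472) = 8.80 m/s.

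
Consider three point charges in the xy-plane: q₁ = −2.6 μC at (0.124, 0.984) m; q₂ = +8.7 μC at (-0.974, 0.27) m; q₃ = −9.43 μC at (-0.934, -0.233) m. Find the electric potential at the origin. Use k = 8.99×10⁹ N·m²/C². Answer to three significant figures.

-3.43×10⁴ V

The total potential is the scalar sum of each charge's contribution, V = Σ kqᵢ/rᵢ.
Distances from the field point to each charge: r₁ = 0.992 m, r₂ = 1.01 m, r₃ = 0.963 m.
V = k[(-2.60×10⁻⁶)/(0.992) + (8.70×10⁻⁶)/(1.01) + (-9.43×10⁻⁶)/(0.963)] = -3.43×10⁴ V.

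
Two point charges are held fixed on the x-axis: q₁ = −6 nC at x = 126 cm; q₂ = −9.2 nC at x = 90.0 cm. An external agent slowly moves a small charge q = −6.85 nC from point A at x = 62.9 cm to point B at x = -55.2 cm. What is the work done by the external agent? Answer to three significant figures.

For quasistatic motion the external work equals the change in potential energy: W_ext = qΔV = q(V_B − V_A).
At A: distances to the source charges are 0.631 m, 0.271 m; V_A = Σ kqᵢ/rᵢ = -391 V.
At B: distances to the source charges are 1.81 m, 1.45 m; V_B = Σ kqᵢ/rᵢ = -86.7 V.
ΔV = V_B − V_A = 304 V.
W_ext = qΔV = (-6.85×10⁻⁹ C)(304 V) = -2.08×10⁻⁶ J.

-2.08×10⁻⁶ J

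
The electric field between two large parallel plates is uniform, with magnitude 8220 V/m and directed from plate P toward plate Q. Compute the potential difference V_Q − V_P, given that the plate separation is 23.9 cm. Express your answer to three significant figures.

-1960 V

In a uniform field, potential decreases in the direction of E: ΔV = −E·d for a displacement d parallel to E.
Going from P to Q is a displacement of 23.9 cm along the field, so V_Q − V_P = −Ed = -1960 V.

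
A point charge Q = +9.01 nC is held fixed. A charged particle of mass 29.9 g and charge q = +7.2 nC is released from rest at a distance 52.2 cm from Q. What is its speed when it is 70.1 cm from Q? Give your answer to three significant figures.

Only the electrostatic force acts, so mechanical energy is conserved: ½mv² = U₁ − U₂ = kQq(1/r₁ − 1/r₂).
U₁ − U₂ = (8.99×10⁹ N·m²/C²)(9.01×10⁻⁹ C)(7.20×10⁻⁹ C)(1/0.522 − 1/0.701) = 2.85×10⁻⁷ J.
v = √(2·2.85×10⁻⁷/0.0299) = 4.37×10⁻³ m/s.

4.37×10⁻³ m/s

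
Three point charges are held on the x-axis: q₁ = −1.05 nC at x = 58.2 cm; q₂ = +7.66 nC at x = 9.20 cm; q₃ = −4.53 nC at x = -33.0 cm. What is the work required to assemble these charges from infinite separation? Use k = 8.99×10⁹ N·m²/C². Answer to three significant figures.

-8.40×10⁻⁷ J

The assembly work is the sum of pairwise potential energies, U = Σ_{i<j} kqᵢqⱼ/rᵢⱼ.
Pair separations: r₁₂ = 0.490 m, r₁₃ = 0.912 m, r₂₃ = 0.422 m.
U = (-1.48×10⁻⁷) + (4.69×10⁻⁸) + (-7.39×10⁻⁷) = -8.40×10⁻⁷ J.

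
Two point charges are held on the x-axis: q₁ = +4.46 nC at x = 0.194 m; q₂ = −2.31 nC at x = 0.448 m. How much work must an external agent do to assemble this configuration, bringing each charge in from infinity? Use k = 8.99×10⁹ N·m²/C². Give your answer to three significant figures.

-3.65×10⁻⁷ J

The assembly work is the sum of pairwise potential energies, U = Σ_{i<j} kqᵢqⱼ/rᵢⱼ.
Pair separations: r₁₂ = 0.254 m.
U = (-3.65×10⁻⁷) = -3.65×10⁻⁷ J.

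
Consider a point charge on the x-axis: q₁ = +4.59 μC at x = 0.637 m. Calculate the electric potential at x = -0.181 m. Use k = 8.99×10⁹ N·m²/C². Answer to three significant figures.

5.04×10⁴ V

The total potential is the scalar sum of each charge's contribution, V = Σ kqᵢ/rᵢ.
V = k[(4.59×10⁻⁶)/(0.818)] = 5.04×10⁴ V.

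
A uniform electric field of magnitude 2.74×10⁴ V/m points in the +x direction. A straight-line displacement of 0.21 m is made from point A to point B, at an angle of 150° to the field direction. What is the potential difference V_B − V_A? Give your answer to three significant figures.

4980 V

Only the component of displacement along E changes the potential: ΔV = −E·d·cosθ.
ΔV = −(2.74×10⁴ V/m)(0.210 m)cos150° = 4980 V.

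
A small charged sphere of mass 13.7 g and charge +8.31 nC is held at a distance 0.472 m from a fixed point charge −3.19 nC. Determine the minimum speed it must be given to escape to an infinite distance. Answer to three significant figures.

To just escape, total mechanical energy must reach zero at infinity: ½mv²_min + U = 0, so ½mv²_min = −U = |kQq|/r.
|U| = |kQq|/r = (8.99×10⁹ N·m²/C²)(3.19×10⁻⁹)(8.31×10⁻⁹)/(0.472) = 5.05×10⁻⁷ J.
v_min = √(2|U|/m) = √(2·5.05×10⁻⁷/0.0137) = 8.59×10⁻³ m/s.

8.59×10⁻³ m/s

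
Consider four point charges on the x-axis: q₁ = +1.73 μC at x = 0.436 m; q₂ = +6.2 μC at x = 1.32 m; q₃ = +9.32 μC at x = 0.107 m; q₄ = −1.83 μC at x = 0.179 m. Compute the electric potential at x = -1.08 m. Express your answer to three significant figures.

Electric potential is a scalar, so the contributions from each charge add algebraically: V = Σ kqᵢ/rᵢ.
Distances from the field point to each charge: r₁ = 1.52 m, r₂ = 2.40 m, r₃ = 1.19 m, r₄ = 1.26 m.
V = k[(1.73×10⁻⁶)/(1.52) + (6.20×10⁻⁶)/(2.40) + (9.32×10⁻⁶)/(1.19) + (-1.83×10⁻⁶)/(1.26)] = 9.10×10⁴ V.

9.10×10⁴ V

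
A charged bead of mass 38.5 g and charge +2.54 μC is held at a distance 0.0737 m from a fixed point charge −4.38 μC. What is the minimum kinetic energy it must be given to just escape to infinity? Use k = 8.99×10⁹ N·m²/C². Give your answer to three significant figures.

1.36 J

To just escape, total mechanical energy must reach zero at infinity: ½mv²_min + U = 0, so ½mv²_min = −U = |kQq|/r.
|U| = |kQq|/r = (8.99×10⁹ N·m²/C²)(4.38×10⁻⁶)(2.54×10⁻⁶)/(0.0737) = 1.36 J.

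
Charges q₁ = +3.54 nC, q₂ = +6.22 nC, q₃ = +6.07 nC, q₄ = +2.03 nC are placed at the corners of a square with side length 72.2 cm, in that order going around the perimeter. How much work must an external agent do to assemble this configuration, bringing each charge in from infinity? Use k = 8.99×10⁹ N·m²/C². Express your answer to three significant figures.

The assembly work is the sum of pairwise potential energies, U = Σ_{i<j} kqᵢqⱼ/rᵢⱼ.
The four side pairs have separation 0.722 m and the two diagonal pairs 1.02 m.
Summing all 6 pair terms gives U = 1.29×10⁻⁶ J.

1.29×10⁻⁶ J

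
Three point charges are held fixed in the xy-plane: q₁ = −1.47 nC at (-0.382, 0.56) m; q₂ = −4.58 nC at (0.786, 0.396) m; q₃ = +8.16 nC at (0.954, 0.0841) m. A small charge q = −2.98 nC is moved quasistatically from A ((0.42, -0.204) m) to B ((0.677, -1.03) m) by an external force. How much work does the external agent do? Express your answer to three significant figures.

6.61×10⁻⁸ J

For quasistatic motion the external work equals the change in potential energy: W_ext = qΔV = q(V_B − V_A).
At A: distances to the source charges are 1.11 m, 0.703 m, 0.607 m; V_A = Σ kqᵢ/rᵢ = 50.4 V.
At B: distances to the source charges are 1.91 m, 1.43 m, 1.15 m; V_B = Σ kqᵢ/rᵢ = 28.2 V.
ΔV = V_B − V_A = -22.2 V.
W_ext = qΔV = (-2.98×10⁻⁹ C)(-22.2 V) = 6.61×10⁻⁸ J.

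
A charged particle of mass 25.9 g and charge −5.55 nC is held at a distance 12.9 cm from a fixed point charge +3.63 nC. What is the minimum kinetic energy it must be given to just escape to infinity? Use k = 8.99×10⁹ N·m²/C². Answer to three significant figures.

To just escape, total mechanical energy must reach zero at infinity: ½mv²_min + U = 0, so ½mv²_min = −U = |kQq|/r.
|U| = |kQq|/r = (8.99×10⁹ N·m²/C²)(3.63×10⁻⁹)(5.55×10⁻⁹)/(0.129) = 1.40×10⁻⁶ J.

1.40×10⁻⁶ J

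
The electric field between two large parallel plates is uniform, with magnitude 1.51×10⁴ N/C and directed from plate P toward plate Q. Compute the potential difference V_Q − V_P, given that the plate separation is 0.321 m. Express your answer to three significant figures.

-4850 V

In a uniform field, potential decreases in the direction of E: ΔV = −E·d for a displacement d parallel to E.
Going from P to Q is a displacement of 0.321 m along the field, so V_Q − V_P = −Ed = -4850 V.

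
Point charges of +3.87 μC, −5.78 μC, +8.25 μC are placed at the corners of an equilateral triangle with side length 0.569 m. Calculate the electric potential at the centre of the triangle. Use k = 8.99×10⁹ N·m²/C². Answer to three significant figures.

1.73×10⁵ V

Electric potential is a scalar, so the contributions from each charge add algebraically: V = Σ kqᵢ/rᵢ.
The distance from each vertex to the centroid is a/√3 = 0.329 m.
V = k[(3.87×10⁻⁶)/(0.329) + (-5.78×10⁻⁶)/(0.329) + (8.25×10⁻⁶)/(0.329)] = 1.73×10⁵ V.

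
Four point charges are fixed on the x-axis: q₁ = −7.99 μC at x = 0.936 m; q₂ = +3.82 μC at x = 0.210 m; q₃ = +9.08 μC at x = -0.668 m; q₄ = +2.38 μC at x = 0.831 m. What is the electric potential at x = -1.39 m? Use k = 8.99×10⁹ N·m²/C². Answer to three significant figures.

1.13×10⁵ V

The total potential is the scalar sum of each charge's contribution, V = Σ kqᵢ/rᵢ.
Distances from the field point to each charge: r₁ = 2.33 m, r₂ = 1.60 m, r₃ = 0.722 m, r₄ = 2.22 m.
V = k[(-7.99×10⁻⁶)/(2.33) + (3.82×10⁻⁶)/(1.60) + (9.08×10⁻⁶)/(0.722) + (2.38×10⁻⁶)/(2.22)] = 1.13×10⁵ V.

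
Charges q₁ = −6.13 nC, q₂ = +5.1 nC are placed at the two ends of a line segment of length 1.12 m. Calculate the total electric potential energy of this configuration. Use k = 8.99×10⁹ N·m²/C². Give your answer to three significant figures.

-2.51×10⁻⁷ J

The assembly work is the sum of pairwise potential energies, U = Σ_{i<j} kqᵢqⱼ/rᵢⱼ.
The separation is r = 1.12 m.
U = (-2.51×10⁻⁷) = -2.51×10⁻⁷ J.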